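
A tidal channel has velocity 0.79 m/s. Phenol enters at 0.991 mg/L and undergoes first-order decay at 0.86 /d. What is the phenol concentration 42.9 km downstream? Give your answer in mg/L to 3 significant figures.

Travel time t = 42.9 km / 0.79 m/s = 4.29e+04/0.79 = 5.43e+04 s = 0.6285 d.
First-order decay: C = 0.991·exp(−0.86·0.6285) = 0.991·0.5824 = 0.5772 mg/L.

0.577 mg/L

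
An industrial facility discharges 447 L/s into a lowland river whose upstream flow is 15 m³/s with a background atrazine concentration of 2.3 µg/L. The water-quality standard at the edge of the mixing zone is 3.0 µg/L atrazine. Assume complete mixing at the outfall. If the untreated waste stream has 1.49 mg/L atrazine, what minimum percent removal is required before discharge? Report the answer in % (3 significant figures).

98.2 %

447 L/s = 0.447 m³/s.
2.3 µg/L = 0.0023 mg/L.
3.0 µg/L = 0.003 mg/L.
Mass balance: 0.003·15.45 = 0.447·Cₑ + 15·0.0023.
Cₑ = (0.04634 − 0.0345) / 0.447 = 0.02649 mg/L.
Required removal = 1 − 0.02649/1.49 = 98.22 %.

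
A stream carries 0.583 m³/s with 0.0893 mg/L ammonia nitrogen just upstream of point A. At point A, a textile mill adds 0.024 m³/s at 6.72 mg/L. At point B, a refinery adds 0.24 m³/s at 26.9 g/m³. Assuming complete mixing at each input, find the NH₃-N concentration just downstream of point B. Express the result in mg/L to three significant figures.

After input A: C = (0.583·0.0893 + 0.024·6.72) / 0.607 = 0.3515 mg/L.
After input B: C = (0.607·0.3515 + 0.24·26.9) / 0.847 = 7.874 mg/L.

7.87 mg/L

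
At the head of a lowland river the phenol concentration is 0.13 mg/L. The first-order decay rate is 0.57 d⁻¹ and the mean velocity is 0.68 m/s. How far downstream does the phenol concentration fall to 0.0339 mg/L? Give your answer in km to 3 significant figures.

139 km

From C = C₀·e^(−kt), t = ln(C₀/C)/k = ln(0.13/0.0339)/0.57 = 1.344/0.57 = 2.358 d.
Distance = v·t = 0.68 m/s × 2.037e+05 s = 1.385e+05 m = 138.5 km.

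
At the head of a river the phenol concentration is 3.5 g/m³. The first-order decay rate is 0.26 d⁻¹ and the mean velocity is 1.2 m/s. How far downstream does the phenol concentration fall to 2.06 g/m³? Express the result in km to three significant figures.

From C = C₀·e^(−kt), t = ln(C₀/C)/k = ln(3.5/2.06)/0.26 = 0.5301/0.26 = 2.039 d.
Distance = v·t = 1.2 m/s × 1.761e+05 s = 2.114e+05 m = 211.4 km.

211 km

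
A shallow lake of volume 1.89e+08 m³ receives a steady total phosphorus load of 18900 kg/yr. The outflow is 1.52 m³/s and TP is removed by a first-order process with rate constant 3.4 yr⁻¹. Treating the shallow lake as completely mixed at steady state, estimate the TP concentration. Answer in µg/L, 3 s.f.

27.4 µg/L

Outflow Q = 1.52 m³/s × 3.156e+07 s/yr = 4.797e+07 m³/yr.
Steady-state CSTR mass balance: W = Q·C + k·V·C, so C = W/(Q + kV).
Q + kV = 4.797e+07 + 3.4·1.89e+08 = 6.906e+08 m³/yr.
C = 18900/6.906e+08 = 2.737e-05 kg/m³ = 0.02737 mg/L = 27.37 µg/L.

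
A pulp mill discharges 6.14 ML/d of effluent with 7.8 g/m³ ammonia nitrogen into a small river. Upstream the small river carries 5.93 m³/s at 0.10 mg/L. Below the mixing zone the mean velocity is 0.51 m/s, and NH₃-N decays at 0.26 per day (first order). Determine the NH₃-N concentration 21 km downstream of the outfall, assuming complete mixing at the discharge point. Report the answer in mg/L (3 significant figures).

0.169 mg/L

6.14 ML/d = 0.07106 m³/s.
After complete mixing, C₀ = (0.07106·7.8 + 5.93·0.1) / 6.001 = 0.1912 mg/L.
Travel time t = 2.1e+04 m / 0.51 m/s = 4.118e+04 s = 0.4766 d.
C = 0.1912·exp(−0.26·0.4766) = 0.1912·0.8835 = 0.1689 mg/L.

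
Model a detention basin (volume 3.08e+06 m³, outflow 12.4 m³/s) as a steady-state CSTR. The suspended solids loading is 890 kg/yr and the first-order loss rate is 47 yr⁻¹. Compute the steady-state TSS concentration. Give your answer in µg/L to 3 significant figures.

Outflow Q = 12.4 m³/s × 3.156e+07 s/yr = 3.913e+08 m³/yr.
Steady-state CSTR mass balance: W = Q·C + k·V·C, so C = W/(Q + kV).
Q + kV = 3.913e+08 + 47·3.08e+06 = 5.361e+08 m³/yr.
C = 890/5.361e+08 = 1.66e-06 kg/m³ = 0.00166 mg/L = 1.66 µg/L.

1.66 µg/L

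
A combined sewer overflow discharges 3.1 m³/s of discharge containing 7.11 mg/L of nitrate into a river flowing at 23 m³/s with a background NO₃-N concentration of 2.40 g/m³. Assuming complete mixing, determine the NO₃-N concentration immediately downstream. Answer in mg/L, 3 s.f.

2.96 mg/L

Conservation of mass across the mixing zone: C = (3.1·7.11 + 23·2.4) / (3.1 + 23) = 77.24/26.1 = 2.959 mg/L.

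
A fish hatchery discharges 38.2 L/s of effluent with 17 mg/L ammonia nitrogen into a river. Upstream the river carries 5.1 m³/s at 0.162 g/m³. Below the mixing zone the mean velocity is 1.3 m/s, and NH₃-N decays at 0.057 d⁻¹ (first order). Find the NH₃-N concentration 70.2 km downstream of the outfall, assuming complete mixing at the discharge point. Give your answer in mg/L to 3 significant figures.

38.2 L/s = 0.0382 m³/s.
After complete mixing, C₀ = (0.0382·17 + 5.1·0.162) / 5.138 = 0.2872 mg/L.
Travel time t = 7.02e+04 m / 1.3 m/s = 5.4e+04 s = 0.625 d.
C = 0.2872·exp(−0.057·0.625) = 0.2872·0.965 = 0.2771 mg/L.

0.277 mg/L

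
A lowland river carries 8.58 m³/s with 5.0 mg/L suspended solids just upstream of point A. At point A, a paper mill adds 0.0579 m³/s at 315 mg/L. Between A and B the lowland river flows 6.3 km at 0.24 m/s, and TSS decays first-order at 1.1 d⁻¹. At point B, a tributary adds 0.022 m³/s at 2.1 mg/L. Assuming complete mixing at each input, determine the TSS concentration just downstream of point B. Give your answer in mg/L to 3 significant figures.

After input A: C = (8.58·5 + 0.0579·315) / 8.638 = 7.078 mg/L.
Over the 6.3 km reach to input B (t = 2.625e+04 s = 0.3038 d), decay gives C = 7.078·exp(−1.1·0.3038) = 5.067 mg/L.
After input B: C = (8.638·5.067 + 0.022·2.1) / 8.66 = 5.06 mg/L.

5.06 mg/L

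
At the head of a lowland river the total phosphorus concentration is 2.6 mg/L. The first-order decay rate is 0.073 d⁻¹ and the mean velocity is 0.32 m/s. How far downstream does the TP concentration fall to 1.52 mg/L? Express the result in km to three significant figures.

From C = C₀·e^(−kt), t = ln(C₀/C)/k = ln(2.6/1.52)/0.073 = 0.5368/0.073 = 7.353 d.
Distance = v·t = 0.32 m/s × 6.353e+05 s = 2.033e+05 m = 203.3 km.

203 km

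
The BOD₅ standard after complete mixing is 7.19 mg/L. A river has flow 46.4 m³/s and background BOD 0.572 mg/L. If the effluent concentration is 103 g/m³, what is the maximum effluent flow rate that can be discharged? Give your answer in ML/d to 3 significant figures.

Mass balance at complete mixing: C_std·(Q_w + Q_r) = Q_w·C_e + Q_r·C_b.
Rearranging, Q_w = Q_r·(C_std − C_b)/(C_e − C_std) = 46.4·(7.19 − 0.572) / (103 − 7.19) = 3.205 m³/s.
= 276.9 ML/d.

277 ML/d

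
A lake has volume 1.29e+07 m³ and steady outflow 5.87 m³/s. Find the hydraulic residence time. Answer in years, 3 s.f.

0.0696 yr

Q = 5.87 m³/s × 3.156e+07 s/yr = 1.852e+08 m³/yr.
Hydraulic residence time τ = V/Q = 1.29e+07/1.852e+08 = 0.06964 yr.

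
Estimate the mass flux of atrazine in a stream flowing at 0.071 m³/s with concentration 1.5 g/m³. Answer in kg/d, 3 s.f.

Mass flux = Q·C = 0.071 m³/s × 1.5 g/m³ = 0.1065 g/s.
= 0.1065 g/s × 86.4 = 9.202 kg/d.

9.20 kg/d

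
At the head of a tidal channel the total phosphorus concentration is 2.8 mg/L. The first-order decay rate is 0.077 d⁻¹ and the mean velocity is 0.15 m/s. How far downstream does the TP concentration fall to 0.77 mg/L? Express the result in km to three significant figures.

217 km

From C = C₀·e^(−kt), t = ln(C₀/C)/k = ln(2.8/0.77)/0.077 = 1.291/0.077 = 16.77 d.
Distance = v·t = 0.15 m/s × 1.449e+06 s = 2.173e+05 m = 217.3 km.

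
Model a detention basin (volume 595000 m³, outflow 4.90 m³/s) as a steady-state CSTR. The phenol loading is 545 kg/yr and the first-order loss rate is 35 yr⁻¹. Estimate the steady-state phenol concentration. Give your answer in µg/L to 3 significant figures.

Outflow Q = 4.90 m³/s × 3.156e+07 s/yr = 1.546e+08 m³/yr.
Steady-state CSTR mass balance: W = Q·C + k·V·C, so C = W/(Q + kV).
Q + kV = 1.546e+08 + 35·595000 = 1.755e+08 m³/yr.
C = 545/1.755e+08 = 3.106e-06 kg/m³ = 0.003106 mg/L = 3.106 µg/L.

3.11 µg/L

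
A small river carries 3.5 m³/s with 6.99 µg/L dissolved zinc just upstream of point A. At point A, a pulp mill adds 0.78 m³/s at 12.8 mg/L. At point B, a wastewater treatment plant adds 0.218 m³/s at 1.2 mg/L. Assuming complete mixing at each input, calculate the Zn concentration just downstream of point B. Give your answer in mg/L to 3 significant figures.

2.28 mg/L

6.99 µg/L = 0.00699 mg/L.
After input A: C = (3.5·0.00699 + 0.78·12.8) / 4.28 = 2.338 mg/L.
After input B: C = (4.28·2.338 + 0.218·1.2) / 4.498 = 2.283 mg/L.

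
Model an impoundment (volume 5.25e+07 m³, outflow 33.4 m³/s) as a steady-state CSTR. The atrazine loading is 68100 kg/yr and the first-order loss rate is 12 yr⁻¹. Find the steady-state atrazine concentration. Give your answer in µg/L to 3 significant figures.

40.4 µg/L

Outflow Q = 33.4 m³/s × 3.156e+07 s/yr = 1.054e+09 m³/yr.
Steady-state CSTR mass balance: W = Q·C + k·V·C, so C = W/(Q + kV).
Q + kV = 1.054e+09 + 12·5.25e+07 = 1.684e+09 m³/yr.
C = 68100/1.684e+09 = 4.044e-05 kg/m³ = 0.04044 mg/L = 40.44 µg/L.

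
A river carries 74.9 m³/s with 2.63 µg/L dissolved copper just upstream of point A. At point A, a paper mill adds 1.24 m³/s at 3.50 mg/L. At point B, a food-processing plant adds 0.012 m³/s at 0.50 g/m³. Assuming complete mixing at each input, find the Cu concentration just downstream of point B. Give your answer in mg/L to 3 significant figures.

0.0597 mg/L

2.63 µg/L = 0.00263 mg/L.
After input A: C = (74.9·0.00263 + 1.24·3.5) / 76.14 = 0.05959 mg/L.
After input B: C = (76.14·0.05959 + 0.012·0.5) / 76.15 = 0.05966 mg/L.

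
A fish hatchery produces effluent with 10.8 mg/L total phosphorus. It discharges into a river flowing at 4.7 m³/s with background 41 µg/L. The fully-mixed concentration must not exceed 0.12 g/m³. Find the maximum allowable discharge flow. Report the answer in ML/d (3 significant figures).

41 µg/L = 0.041 mg/L.
Mass balance at complete mixing: C_std·(Q_w + Q_r) = Q_w·C_e + Q_r·C_b.
Rearranging, Q_w = Q_r·(C_std − C_b)/(C_e − C_std) = 4.7·(0.12 − 0.041) / (10.8 − 0.12) = 0.03477 m³/s.
= 3.004 ML/d.

3.00 ML/d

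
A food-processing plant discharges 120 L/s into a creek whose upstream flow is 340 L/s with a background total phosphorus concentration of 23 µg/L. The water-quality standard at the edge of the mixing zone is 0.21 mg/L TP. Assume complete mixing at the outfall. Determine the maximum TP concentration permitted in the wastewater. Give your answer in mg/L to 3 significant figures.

120 L/s = 0.12 m³/s.
340 L/s = 0.34 m³/s.
23 µg/L = 0.023 mg/L.
Mass balance: 0.21·0.46 = 0.12·Cₑ + 0.34·0.023.
Cₑ = (0.0966 − 0.00782) / 0.12 = 0.7398 mg/L.

0.740 mg/L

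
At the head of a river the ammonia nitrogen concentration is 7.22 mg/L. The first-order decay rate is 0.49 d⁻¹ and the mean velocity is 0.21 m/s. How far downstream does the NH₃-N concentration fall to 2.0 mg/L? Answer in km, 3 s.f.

From C = C₀·e^(−kt), t = ln(C₀/C)/k = ln(7.22/2.0)/0.49 = 1.284/0.49 = 2.62 d.
Distance = v·t = 0.21 m/s × 2.264e+05 s = 4.753e+04 m = 47.53 km.

47.5 km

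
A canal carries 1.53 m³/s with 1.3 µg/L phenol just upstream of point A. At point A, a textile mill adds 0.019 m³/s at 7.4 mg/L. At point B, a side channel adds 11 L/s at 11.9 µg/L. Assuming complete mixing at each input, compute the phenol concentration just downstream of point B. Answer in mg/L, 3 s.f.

0.0915 mg/L

1.3 µg/L = 0.0013 mg/L.
After input A: C = (1.53·0.0013 + 0.019·7.4) / 1.549 = 0.09205 mg/L.
11 L/s = 0.011 m³/s.
11.9 µg/L = 0.0119 mg/L.
After input B: C = (1.549·0.09205 + 0.011·0.0119) / 1.56 = 0.09149 mg/L.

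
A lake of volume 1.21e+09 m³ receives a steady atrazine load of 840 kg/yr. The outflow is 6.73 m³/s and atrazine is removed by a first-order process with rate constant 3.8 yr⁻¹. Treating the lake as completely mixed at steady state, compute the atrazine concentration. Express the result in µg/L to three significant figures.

0.175 µg/L

Outflow Q = 6.73 m³/s × 3.156e+07 s/yr = 2.124e+08 m³/yr.
Steady-state CSTR mass balance: W = Q·C + k·V·C, so C = W/(Q + kV).
Q + kV = 2.124e+08 + 3.8·1.21e+09 = 4.81e+09 m³/yr.
C = 840/4.81e+09 = 1.746e-07 kg/m³ = 0.0001746 mg/L = 0.1746 µg/L.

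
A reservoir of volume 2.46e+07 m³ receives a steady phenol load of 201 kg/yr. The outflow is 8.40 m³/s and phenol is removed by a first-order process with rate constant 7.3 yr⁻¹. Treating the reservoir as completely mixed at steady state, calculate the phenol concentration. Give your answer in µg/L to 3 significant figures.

0.452 µg/L

Outflow Q = 8.40 m³/s × 3.156e+07 s/yr = 2.651e+08 m³/yr.
Steady-state CSTR mass balance: W = Q·C + k·V·C, so C = W/(Q + kV).
Q + kV = 2.651e+08 + 7.3·2.46e+07 = 4.447e+08 m³/yr.
C = 201/4.447e+08 = 4.52e-07 kg/m³ = 0.000452 mg/L = 0.452 µg/L.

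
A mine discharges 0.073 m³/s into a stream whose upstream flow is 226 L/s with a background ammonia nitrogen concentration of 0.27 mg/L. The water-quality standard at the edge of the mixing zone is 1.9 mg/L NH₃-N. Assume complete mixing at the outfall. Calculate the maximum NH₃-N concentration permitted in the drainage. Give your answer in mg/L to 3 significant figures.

226 L/s = 0.226 m³/s.
Mass balance: 1.9·0.299 = 0.073·Cₑ + 0.226·0.27.
Cₑ = (0.5681 − 0.06102) / 0.073 = 6.946 mg/L.

6.95 mg/L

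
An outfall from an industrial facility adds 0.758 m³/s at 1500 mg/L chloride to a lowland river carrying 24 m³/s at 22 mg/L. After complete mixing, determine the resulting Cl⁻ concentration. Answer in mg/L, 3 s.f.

67.3 mg/L

Flow-weighted mixing gives C = (0.758·1500 + 24·22) / (0.758 + 24) = 1665/24.76 = 67.25 mg/L.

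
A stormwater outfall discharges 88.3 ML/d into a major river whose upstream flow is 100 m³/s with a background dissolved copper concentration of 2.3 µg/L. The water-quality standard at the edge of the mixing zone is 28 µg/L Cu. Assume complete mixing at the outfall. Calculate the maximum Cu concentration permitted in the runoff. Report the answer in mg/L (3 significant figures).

88.3 ML/d = 1.022 m³/s.
2.3 µg/L = 0.0023 mg/L.
28 µg/L = 0.028 mg/L.
Mass balance: 0.028·101 = 1.022·Cₑ + 100·0.0023.
Cₑ = (2.829 − 0.23) / 1.022 = 2.543 mg/L.

2.54 mg/L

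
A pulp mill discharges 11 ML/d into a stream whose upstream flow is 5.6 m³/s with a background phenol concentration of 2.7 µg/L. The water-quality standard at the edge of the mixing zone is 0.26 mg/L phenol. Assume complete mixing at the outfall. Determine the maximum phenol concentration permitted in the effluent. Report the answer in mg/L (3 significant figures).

11.6 mg/L

11 ML/d = 0.1273 m³/s.
2.7 µg/L = 0.0027 mg/L.
Mass balance: 0.26·5.727 = 0.1273·Cₑ + 5.6·0.0027.
Cₑ = (1.489 − 0.01512) / 0.1273 = 11.58 mg/L.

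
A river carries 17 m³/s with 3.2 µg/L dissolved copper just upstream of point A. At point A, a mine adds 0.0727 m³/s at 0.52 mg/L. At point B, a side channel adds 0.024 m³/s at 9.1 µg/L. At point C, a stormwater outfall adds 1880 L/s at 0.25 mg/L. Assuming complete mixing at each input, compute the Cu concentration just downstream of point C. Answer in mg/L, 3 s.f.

3.2 µg/L = 0.0032 mg/L.
After input A: C = (17·0.0032 + 0.0727·0.52) / 17.07 = 0.005401 mg/L.
9.1 µg/L = 0.0091 mg/L.
After input B: C = (17.07·0.005401 + 0.024·0.0091) / 17.1 = 0.005406 mg/L.
1880 L/s = 1.88 m³/s.
After input C: C = (17.1·0.005406 + 1.88·0.25) / 18.98 = 0.02964 mg/L.

0.0296 mg/L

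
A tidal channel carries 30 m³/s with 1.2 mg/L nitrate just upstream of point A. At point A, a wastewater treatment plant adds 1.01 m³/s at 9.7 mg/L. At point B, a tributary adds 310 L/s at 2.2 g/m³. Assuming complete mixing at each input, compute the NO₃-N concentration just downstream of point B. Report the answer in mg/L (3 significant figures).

1.48 mg/L

After input A: C = (30·1.2 + 1.01·9.7) / 31.01 = 1.477 mg/L.
310 L/s = 0.31 m³/s.
After input B: C = (31.01·1.477 + 0.31·2.2) / 31.32 = 1.484 mg/L.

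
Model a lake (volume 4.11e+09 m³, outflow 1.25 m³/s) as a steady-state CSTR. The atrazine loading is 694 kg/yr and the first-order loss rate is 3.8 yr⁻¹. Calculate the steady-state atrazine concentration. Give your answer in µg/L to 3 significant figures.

Outflow Q = 1.25 m³/s × 3.156e+07 s/yr = 3.945e+07 m³/yr.
Steady-state CSTR mass balance: W = Q·C + k·V·C, so C = W/(Q + kV).
Q + kV = 3.945e+07 + 3.8·4.11e+09 = 1.566e+10 m³/yr.
C = 694/1.566e+10 = 4.432e-08 kg/m³ = 4.432e-05 mg/L = 0.04432 µg/L.

0.0443 µg/L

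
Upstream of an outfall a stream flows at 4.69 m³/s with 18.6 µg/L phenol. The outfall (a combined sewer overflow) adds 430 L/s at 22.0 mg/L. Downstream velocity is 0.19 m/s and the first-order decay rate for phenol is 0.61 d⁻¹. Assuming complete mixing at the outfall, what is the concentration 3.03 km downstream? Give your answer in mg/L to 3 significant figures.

1.67 mg/L

430 L/s = 0.43 m³/s.
18.6 µg/L = 0.0186 mg/L.
After complete mixing, C₀ = (0.43·22 + 4.69·0.0186) / 5.12 = 1.865 mg/L.
Travel time t = 3030 m / 0.19 m/s = 1.595e+04 s = 0.1846 d.
C = 1.865·exp(−0.61·0.1846) = 1.865·0.8935 = 1.666 mg/L.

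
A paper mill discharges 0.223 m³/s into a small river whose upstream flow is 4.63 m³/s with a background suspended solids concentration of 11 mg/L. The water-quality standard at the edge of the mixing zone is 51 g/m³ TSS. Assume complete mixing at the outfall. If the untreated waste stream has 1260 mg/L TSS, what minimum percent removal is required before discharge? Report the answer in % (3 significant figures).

30.0 %

Mass balance: 51·4.853 = 0.223·Cₑ + 4.63·11.
Cₑ = (247.5 − 50.93) / 0.223 = 881.5 mg/L.
Required removal = 1 − 881.5/1260 = 30.04 %.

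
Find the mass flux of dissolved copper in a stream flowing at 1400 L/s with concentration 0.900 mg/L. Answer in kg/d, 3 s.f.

109 kg/d

1400 L/s = 1.4 m³/s.
Mass flux = Q·C = 1.4 m³/s × 0.9 g/m³ = 1.26 g/s.
= 1.26 g/s × 86.4 = 108.9 kg/d.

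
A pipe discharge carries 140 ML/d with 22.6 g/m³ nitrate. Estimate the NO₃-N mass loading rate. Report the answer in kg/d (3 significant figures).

140 ML/d = 1.62 m³/s.
Mass flux = Q·C = 1.62 m³/s × 22.6 g/m³ = 36.62 g/s.
= 36.62 g/s × 86.4 = 3164 kg/d.

3160 kg/d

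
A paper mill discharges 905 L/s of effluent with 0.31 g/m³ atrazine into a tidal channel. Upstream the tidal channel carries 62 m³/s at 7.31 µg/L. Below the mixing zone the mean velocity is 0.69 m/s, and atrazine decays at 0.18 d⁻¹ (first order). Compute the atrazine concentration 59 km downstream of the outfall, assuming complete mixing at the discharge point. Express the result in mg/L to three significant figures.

0.00976 mg/L

905 L/s = 0.905 m³/s.
7.31 µg/L = 0.00731 mg/L.
After complete mixing, C₀ = (0.905·0.31 + 62·0.00731) / 62.91 = 0.01166 mg/L.
Travel time t = 5.9e+04 m / 0.69 m/s = 8.551e+04 s = 0.9897 d.
C = 0.01166·exp(−0.18·0.9897) = 0.01166·0.8368 = 0.009761 mg/L.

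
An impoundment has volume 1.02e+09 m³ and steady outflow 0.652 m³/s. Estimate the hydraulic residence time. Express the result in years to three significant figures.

49.6 yr

Q = 0.652 m³/s × 3.156e+07 s/yr = 2.058e+07 m³/yr.
Hydraulic residence time τ = V/Q = 1.02e+09/2.058e+07 = 49.57 yr.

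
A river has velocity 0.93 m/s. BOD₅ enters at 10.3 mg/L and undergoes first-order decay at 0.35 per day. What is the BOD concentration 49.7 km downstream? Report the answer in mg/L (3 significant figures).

8.30 mg/L

Travel time t = 49.7 km / 0.93 m/s = 4.97e+04/0.93 = 5.344e+04 s = 0.6185 d.
First-order decay: C = 10.3·exp(−0.35·0.6185) = 10.3·0.8053 = 8.295 mg/L.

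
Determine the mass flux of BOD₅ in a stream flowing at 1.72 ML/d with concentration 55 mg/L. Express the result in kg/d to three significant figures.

94.6 kg/d

1.72 ML/d = 0.01991 m³/s.
Mass flux = Q·C = 0.01991 m³/s × 55 g/m³ = 1.095 g/s.
= 1.095 g/s × 86.4 = 94.6 kg/d.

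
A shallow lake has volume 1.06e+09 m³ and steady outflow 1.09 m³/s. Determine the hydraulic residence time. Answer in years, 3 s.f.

30.8 yr

Q = 1.09 m³/s × 3.156e+07 s/yr = 3.44e+07 m³/yr.
Hydraulic residence time τ = V/Q = 1.06e+09/3.44e+07 = 30.82 yr.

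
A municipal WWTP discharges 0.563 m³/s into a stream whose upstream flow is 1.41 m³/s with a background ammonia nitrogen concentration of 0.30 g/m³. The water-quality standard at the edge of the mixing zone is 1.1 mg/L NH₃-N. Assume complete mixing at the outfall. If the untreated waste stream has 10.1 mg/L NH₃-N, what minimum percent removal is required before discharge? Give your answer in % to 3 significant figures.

69.3 %

Mass balance: 1.1·1.973 = 0.563·Cₑ + 1.41·0.3.
Cₑ = (2.17 − 0.423) / 0.563 = 3.104 mg/L.
Required removal = 1 − 3.104/10.1 = 69.27 %.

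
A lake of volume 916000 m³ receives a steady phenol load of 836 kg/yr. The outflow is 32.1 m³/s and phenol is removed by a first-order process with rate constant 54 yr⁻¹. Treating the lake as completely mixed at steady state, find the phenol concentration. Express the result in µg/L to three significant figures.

Outflow Q = 32.1 m³/s × 3.156e+07 s/yr = 1.013e+09 m³/yr.
Steady-state CSTR mass balance: W = Q·C + k·V·C, so C = W/(Q + kV).
Q + kV = 1.013e+09 + 54·916000 = 1.062e+09 m³/yr.
C = 836/1.062e+09 = 7.869e-07 kg/m³ = 0.0007869 mg/L = 0.7869 µg/L.

0.787 µg/L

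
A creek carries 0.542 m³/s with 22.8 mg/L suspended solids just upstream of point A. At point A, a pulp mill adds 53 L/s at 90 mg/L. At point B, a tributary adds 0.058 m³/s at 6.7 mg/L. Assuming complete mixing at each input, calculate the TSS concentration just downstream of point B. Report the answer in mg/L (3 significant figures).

26.8 mg/L

53 L/s = 0.053 m³/s.
After input A: C = (0.542·22.8 + 0.053·90) / 0.595 = 28.79 mg/L.
After input B: C = (0.595·28.79 + 0.058·6.7) / 0.653 = 26.82 mg/L.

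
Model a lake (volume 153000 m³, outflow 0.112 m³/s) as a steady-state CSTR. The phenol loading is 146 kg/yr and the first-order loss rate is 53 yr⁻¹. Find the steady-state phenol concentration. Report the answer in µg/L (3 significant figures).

Outflow Q = 0.112 m³/s × 3.156e+07 s/yr = 3.534e+06 m³/yr.
Steady-state CSTR mass balance: W = Q·C + k·V·C, so C = W/(Q + kV).
Q + kV = 3.534e+06 + 53·153000 = 1.164e+07 m³/yr.
C = 146/1.164e+07 = 1.254e-05 kg/m³ = 0.01254 mg/L = 12.54 µg/L.

12.5 µg/L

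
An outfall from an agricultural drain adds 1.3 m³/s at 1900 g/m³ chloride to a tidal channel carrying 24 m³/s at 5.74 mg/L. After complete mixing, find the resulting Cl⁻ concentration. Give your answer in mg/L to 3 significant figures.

103 mg/L

Flow-weighted mixing gives C = (1.3·1900 + 24·5.74) / (1.3 + 24) = 2608/25.3 = 103.1 mg/L.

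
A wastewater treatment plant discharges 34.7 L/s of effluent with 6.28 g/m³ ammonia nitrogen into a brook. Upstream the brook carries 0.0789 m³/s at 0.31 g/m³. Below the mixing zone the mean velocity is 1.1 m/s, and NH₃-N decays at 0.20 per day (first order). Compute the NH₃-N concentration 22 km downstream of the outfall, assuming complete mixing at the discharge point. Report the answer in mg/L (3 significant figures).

34.7 L/s = 0.0347 m³/s.
After complete mixing, C₀ = (0.0347·6.28 + 0.0789·0.31) / 0.1136 = 2.134 mg/L.
Travel time t = 2.2e+04 m / 1.1 m/s = 2e+04 s = 0.2315 d.
C = 2.134·exp(−0.20·0.2315) = 2.134·0.9548 = 2.037 mg/L.

2.04 mg/L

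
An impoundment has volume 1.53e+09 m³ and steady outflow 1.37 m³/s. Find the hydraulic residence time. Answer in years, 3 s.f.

35.4 yr

Q = 1.37 m³/s × 3.156e+07 s/yr = 4.323e+07 m³/yr.
Hydraulic residence time τ = V/Q = 1.53e+09/4.323e+07 = 35.39 yr.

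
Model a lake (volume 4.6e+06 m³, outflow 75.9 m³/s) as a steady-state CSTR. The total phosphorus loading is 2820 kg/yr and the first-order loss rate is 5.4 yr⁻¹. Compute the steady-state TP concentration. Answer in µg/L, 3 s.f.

Outflow Q = 75.9 m³/s × 3.156e+07 s/yr = 2.395e+09 m³/yr.
Steady-state CSTR mass balance: W = Q·C + k·V·C, so C = W/(Q + kV).
Q + kV = 2.395e+09 + 5.4·4.6e+06 = 2.42e+09 m³/yr.
C = 2820/2.42e+09 = 1.165e-06 kg/m³ = 0.001165 mg/L = 1.165 µg/L.

1.17 µg/L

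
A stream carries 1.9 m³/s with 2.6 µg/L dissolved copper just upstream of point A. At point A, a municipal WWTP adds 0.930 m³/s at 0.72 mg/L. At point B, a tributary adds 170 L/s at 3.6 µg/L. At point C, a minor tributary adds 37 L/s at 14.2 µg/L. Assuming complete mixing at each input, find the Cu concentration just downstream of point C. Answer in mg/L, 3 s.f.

0.222 mg/L

2.6 µg/L = 0.0026 mg/L.
After input A: C = (1.9·0.0026 + 0.93·0.72) / 2.83 = 0.2384 mg/L.
170 L/s = 0.17 m³/s.
3.6 µg/L = 0.0036 mg/L.
After input B: C = (2.83·0.2384 + 0.17·0.0036) / 3 = 0.2251 mg/L.
37 L/s = 0.037 m³/s.
14.2 µg/L = 0.0142 mg/L.
After input C: C = (3·0.2251 + 0.037·0.0142) / 3.037 = 0.2225 mg/L.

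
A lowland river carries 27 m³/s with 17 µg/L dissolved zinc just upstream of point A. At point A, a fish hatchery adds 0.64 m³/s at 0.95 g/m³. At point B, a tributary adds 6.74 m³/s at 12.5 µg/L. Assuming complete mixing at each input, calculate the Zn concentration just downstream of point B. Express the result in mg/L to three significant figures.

0.0335 mg/L

17 µg/L = 0.017 mg/L.
After input A: C = (27·0.017 + 0.64·0.95) / 27.64 = 0.0386 mg/L.
12.5 µg/L = 0.0125 mg/L.
After input B: C = (27.64·0.0386 + 6.74·0.0125) / 34.38 = 0.03349 mg/L.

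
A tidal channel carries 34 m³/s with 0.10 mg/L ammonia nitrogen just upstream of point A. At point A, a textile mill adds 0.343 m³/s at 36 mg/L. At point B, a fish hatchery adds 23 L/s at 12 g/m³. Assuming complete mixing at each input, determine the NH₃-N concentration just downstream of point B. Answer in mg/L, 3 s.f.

0.466 mg/L

After input A: C = (34·0.1 + 0.343·36) / 34.34 = 0.4586 mg/L.
23 L/s = 0.023 m³/s.
After input B: C = (34.34·0.4586 + 0.023·12) / 34.37 = 0.4663 mg/L.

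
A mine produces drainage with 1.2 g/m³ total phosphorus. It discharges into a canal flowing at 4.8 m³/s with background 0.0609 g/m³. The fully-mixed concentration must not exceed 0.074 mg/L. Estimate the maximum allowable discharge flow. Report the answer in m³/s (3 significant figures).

Mass balance at complete mixing: C_std·(Q_w + Q_r) = Q_w·C_e + Q_r·C_b.
Rearranging, Q_w = Q_r·(C_std − C_b)/(C_e − C_std) = 4.8·(0.074 − 0.0609) / (1.2 − 0.074) = 0.05584 m³/s.

0.0558 m³/s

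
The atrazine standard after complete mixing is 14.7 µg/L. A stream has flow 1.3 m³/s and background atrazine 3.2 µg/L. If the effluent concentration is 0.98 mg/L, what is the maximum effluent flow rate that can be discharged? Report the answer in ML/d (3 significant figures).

3.2 µg/L = 0.0032 mg/L.
14.7 µg/L = 0.0147 mg/L.
Mass balance at complete mixing: C_std·(Q_w + Q_r) = Q_w·C_e + Q_r·C_b.
Rearranging, Q_w = Q_r·(C_std − C_b)/(C_e − C_std) = 1.3·(0.0147 − 0.0032) / (0.98 − 0.0147) = 0.01549 m³/s.
= 1.338 ML/d.

1.34 ML/d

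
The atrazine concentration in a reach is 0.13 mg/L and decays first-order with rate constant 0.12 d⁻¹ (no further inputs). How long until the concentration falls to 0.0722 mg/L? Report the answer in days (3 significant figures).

t = ln(C₀/C)/k = ln(0.13/0.0722)/0.12 = 0.5881/0.12 = 4.901 d.

4.90 d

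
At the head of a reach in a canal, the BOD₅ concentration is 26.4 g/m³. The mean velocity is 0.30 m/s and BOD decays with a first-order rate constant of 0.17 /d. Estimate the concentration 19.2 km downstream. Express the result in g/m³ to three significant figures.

Travel time t = 19.2 km / 0.30 m/s = 1.92e+04/0.30 = 6.4e+04 s = 0.7407 d.
First-order decay: C = 26.4·exp(−0.17·0.7407) = 26.4·0.8817 = 23.28 g/m³.

23.3 g/m³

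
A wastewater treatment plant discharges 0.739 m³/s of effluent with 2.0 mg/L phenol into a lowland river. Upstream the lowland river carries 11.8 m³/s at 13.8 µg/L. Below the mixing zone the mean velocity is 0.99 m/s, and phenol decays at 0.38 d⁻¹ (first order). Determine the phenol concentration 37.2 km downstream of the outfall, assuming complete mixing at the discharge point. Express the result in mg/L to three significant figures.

0.111 mg/L

13.8 µg/L = 0.0138 mg/L.
After complete mixing, C₀ = (0.739·2 + 11.8·0.0138) / 12.54 = 0.1309 mg/L.
Travel time t = 3.72e+04 m / 0.99 m/s = 3.758e+04 s = 0.4349 d.
C = 0.1309·exp(−0.38·0.4349) = 0.1309·0.8477 = 0.1109 mg/L.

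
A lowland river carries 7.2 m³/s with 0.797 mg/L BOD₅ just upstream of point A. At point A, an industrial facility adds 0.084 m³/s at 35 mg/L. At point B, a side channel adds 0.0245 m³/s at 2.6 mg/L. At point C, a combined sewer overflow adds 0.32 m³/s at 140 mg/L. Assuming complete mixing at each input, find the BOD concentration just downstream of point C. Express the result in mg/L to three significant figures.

After input A: C = (7.2·0.797 + 0.084·35) / 7.284 = 1.191 mg/L.
After input B: C = (7.284·1.191 + 0.0245·2.6) / 7.308 = 1.196 mg/L.
After input C: C = (7.308·1.196 + 0.32·140) / 7.628 = 7.019 mg/L.

7.02 mg/L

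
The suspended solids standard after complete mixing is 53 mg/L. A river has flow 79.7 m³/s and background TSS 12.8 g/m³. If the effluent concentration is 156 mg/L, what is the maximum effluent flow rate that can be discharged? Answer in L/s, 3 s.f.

31100 L/s

Mass balance at complete mixing: C_std·(Q_w + Q_r) = Q_w·C_e + Q_r·C_b.
Rearranging, Q_w = Q_r·(C_std − C_b)/(C_e − C_std) = 79.7·(53 − 12.8) / (156 − 53) = 31.11 m³/s.
= 3.111e+04 L/s.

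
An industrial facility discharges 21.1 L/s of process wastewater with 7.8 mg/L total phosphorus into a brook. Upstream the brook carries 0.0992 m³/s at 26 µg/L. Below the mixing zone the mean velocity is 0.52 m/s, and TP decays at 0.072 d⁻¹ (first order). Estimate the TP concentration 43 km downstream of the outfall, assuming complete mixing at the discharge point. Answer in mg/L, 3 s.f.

1.30 mg/L

21.1 L/s = 0.0211 m³/s.
26 µg/L = 0.026 mg/L.
After complete mixing, C₀ = (0.0211·7.8 + 0.0992·0.026) / 0.1203 = 1.39 mg/L.
Travel time t = 4.3e+04 m / 0.52 m/s = 8.269e+04 s = 0.9571 d.
C = 1.39·exp(−0.072·0.9571) = 1.39·0.9334 = 1.297 mg/L.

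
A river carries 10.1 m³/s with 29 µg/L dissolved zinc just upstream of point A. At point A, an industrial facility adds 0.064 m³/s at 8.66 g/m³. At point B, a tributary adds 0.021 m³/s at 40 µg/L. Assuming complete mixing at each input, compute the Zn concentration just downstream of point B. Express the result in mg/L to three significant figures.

0.0833 mg/L

29 µg/L = 0.029 mg/L.
After input A: C = (10.1·0.029 + 0.064·8.66) / 10.16 = 0.08335 mg/L.
40 µg/L = 0.04 mg/L.
After input B: C = (10.16·0.08335 + 0.021·0.04) / 10.19 = 0.08326 mg/L.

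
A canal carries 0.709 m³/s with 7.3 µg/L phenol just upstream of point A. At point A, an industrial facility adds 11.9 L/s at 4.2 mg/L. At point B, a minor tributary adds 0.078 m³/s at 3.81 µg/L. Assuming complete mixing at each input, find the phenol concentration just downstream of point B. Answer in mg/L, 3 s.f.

0.0694 mg/L

7.3 µg/L = 0.0073 mg/L.
11.9 L/s = 0.0119 m³/s.
After input A: C = (0.709·0.0073 + 0.0119·4.2) / 0.7209 = 0.07651 mg/L.
3.81 µg/L = 0.00381 mg/L.
After input B: C = (0.7209·0.07651 + 0.078·0.00381) / 0.7989 = 0.06941 mg/L.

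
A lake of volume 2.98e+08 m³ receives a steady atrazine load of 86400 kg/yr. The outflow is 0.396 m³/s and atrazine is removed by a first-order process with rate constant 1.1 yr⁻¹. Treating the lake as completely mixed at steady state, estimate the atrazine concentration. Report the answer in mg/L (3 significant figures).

Outflow Q = 0.396 m³/s × 3.156e+07 s/yr = 1.25e+07 m³/yr.
Steady-state CSTR mass balance: W = Q·C + k·V·C, so C = W/(Q + kV).
Q + kV = 1.25e+07 + 1.1·2.98e+08 = 3.403e+08 m³/yr.
C = 86400/3.403e+08 = 0.0002539 kg/m³ = 0.2539 mg/L.

0.254 mg/L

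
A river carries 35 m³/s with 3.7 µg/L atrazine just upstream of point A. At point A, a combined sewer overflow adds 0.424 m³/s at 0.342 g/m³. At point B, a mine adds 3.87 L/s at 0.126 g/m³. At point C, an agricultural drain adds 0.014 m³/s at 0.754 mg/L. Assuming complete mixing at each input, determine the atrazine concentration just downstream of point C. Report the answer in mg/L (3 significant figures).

3.7 µg/L = 0.0037 mg/L.
After input A: C = (35·0.0037 + 0.424·0.342) / 35.42 = 0.007749 mg/L.
3.87 L/s = 0.00387 m³/s.
After input B: C = (35.42·0.007749 + 0.00387·0.126) / 35.43 = 0.007762 mg/L.
After input C: C = (35.43·0.007762 + 0.014·0.754) / 35.44 = 0.008057 mg/L.

0.00806 mg/L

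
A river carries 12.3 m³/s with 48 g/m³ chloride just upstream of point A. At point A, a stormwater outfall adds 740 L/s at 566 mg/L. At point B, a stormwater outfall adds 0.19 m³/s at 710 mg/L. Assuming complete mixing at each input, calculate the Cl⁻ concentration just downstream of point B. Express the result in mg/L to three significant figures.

740 L/s = 0.74 m³/s.
After input A: C = (12.3·48 + 0.74·566) / 13.04 = 77.4 mg/L.
After input B: C = (13.04·77.4 + 0.19·710) / 13.23 = 86.48 mg/L.

86.5 mg/L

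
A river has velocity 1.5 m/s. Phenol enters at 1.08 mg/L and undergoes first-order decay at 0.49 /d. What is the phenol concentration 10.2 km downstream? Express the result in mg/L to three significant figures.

1.04 mg/L

Travel time t = 10.2 km / 1.5 m/s = 1.02e+04/1.5 = 6800 s = 0.0787 d.
First-order decay: C = 1.08·exp(−0.49·0.0787) = 1.08·0.9622 = 1.039 mg/L.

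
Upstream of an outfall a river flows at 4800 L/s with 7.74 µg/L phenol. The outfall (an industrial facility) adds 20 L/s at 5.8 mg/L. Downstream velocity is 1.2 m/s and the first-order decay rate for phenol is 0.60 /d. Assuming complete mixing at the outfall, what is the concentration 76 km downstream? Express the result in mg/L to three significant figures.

0.0205 mg/L

20 L/s = 0.02 m³/s.
4800 L/s = 4.8 m³/s.
7.74 µg/L = 0.00774 mg/L.
After complete mixing, C₀ = (0.02·5.8 + 4.8·0.00774) / 4.82 = 0.03177 mg/L.
Travel time t = 7.6e+04 m / 1.2 m/s = 6.333e+04 s = 0.733 d.
C = 0.03177·exp(−0.60·0.733) = 0.03177·0.6442 = 0.02047 mg/L.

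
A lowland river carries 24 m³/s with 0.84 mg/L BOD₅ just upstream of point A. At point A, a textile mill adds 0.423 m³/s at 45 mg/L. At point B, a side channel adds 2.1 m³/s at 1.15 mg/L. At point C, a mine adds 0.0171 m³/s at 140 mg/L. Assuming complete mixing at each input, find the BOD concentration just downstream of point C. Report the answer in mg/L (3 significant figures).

1.66 mg/L

After input A: C = (24·0.84 + 0.423·45) / 24.42 = 1.605 mg/L.
After input B: C = (24.42·1.605 + 2.1·1.15) / 26.52 = 1.569 mg/L.
After input C: C = (26.52·1.569 + 0.0171·140) / 26.54 = 1.658 mg/L.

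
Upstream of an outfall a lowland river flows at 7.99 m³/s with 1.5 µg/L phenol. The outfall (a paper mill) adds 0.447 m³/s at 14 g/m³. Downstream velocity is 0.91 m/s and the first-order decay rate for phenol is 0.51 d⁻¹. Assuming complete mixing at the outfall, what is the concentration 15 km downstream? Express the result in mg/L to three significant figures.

1.5 µg/L = 0.0015 mg/L.
After complete mixing, C₀ = (0.447·14 + 7.99·0.0015) / 8.437 = 0.7432 mg/L.
Travel time t = 1.5e+04 m / 0.91 m/s = 1.648e+04 s = 0.1908 d.
C = 0.7432·exp(−0.51·0.1908) = 0.7432·0.9073 = 0.6743 mg/L.

0.674 mg/L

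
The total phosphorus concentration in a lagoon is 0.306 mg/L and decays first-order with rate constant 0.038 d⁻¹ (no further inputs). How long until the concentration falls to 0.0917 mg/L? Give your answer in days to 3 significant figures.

t = ln(C₀/C)/k = ln(0.306/0.0917)/0.038 = 1.205/0.038 = 31.71 d.

31.7 d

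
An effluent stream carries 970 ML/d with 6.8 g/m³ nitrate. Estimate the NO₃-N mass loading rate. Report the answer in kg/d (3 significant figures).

970 ML/d = 11.23 m³/s.
Mass flux = Q·C = 11.23 m³/s × 6.8 g/m³ = 76.34 g/s.
= 76.34 g/s × 86.4 = 6596 kg/d.

6600 kg/d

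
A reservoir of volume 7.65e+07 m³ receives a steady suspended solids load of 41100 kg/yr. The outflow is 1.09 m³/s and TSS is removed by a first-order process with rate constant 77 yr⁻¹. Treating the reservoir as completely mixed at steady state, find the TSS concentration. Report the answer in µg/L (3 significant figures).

6.94 µg/L

Outflow Q = 1.09 m³/s × 3.156e+07 s/yr = 3.44e+07 m³/yr.
Steady-state CSTR mass balance: W = Q·C + k·V·C, so C = W/(Q + kV).
Q + kV = 3.44e+07 + 77·7.65e+07 = 5.925e+09 m³/yr.
C = 41100/5.925e+09 = 6.937e-06 kg/m³ = 0.006937 mg/L = 6.937 µg/L.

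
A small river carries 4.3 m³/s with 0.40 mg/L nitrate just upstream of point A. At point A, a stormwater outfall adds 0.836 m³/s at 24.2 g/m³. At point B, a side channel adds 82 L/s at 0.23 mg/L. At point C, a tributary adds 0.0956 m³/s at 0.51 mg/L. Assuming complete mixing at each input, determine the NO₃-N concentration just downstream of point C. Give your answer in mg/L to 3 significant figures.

4.14 mg/L

After input A: C = (4.3·0.4 + 0.836·24.2) / 5.136 = 4.274 mg/L.
82 L/s = 0.082 m³/s.
After input B: C = (5.136·4.274 + 0.082·0.23) / 5.218 = 4.21 mg/L.
After input C: C = (5.218·4.21 + 0.0956·0.51) / 5.314 = 4.144 mg/L.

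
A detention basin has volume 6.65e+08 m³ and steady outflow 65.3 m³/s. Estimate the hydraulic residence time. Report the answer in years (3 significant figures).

0.323 yr

Q = 65.3 m³/s × 3.156e+07 s/yr = 2.061e+09 m³/yr.
Hydraulic residence time τ = V/Q = 6.65e+08/2.061e+09 = 0.3227 yr.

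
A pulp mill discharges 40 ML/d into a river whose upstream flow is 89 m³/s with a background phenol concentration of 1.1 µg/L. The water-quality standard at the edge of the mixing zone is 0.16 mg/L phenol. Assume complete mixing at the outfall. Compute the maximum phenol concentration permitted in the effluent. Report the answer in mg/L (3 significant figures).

40 ML/d = 0.463 m³/s.
1.1 µg/L = 0.0011 mg/L.
Mass balance: 0.16·89.46 = 0.463·Cₑ + 89·0.0011.
Cₑ = (14.31 − 0.0979) / 0.463 = 30.71 mg/L.

30.7 mg/L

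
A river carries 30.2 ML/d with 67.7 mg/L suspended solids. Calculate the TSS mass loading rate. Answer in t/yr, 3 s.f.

30.2 ML/d = 0.3495 m³/s.
Mass flux = Q·C = 0.3495 m³/s × 67.7 g/m³ = 23.66 g/s.
= 23.66 g/s × 31.56 = 746.8 t/yr.

747 t/yr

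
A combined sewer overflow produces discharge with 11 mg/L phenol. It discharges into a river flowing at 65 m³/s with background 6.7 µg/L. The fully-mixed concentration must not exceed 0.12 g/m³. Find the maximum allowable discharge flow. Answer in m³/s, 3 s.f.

6.7 µg/L = 0.0067 mg/L.
Mass balance at complete mixing: C_std·(Q_w + Q_r) = Q_w·C_e + Q_r·C_b.
Rearranging, Q_w = Q_r·(C_std − C_b)/(C_e − C_std) = 65·(0.12 − 0.0067) / (11 − 0.12) = 0.6769 m³/s.

0.677 m³/s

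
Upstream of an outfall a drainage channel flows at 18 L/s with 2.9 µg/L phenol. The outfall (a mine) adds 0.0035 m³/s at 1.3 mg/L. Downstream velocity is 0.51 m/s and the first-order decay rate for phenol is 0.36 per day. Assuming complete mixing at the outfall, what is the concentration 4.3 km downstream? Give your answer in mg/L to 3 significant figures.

0.207 mg/L

18 L/s = 0.018 m³/s.
2.9 µg/L = 0.0029 mg/L.
After complete mixing, C₀ = (0.0035·1.3 + 0.018·0.0029) / 0.0215 = 0.2141 mg/L.
Travel time t = 4300 m / 0.51 m/s = 8431 s = 0.09759 d.
C = 0.2141·exp(−0.36·0.09759) = 0.2141·0.9655 = 0.2067 mg/L.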